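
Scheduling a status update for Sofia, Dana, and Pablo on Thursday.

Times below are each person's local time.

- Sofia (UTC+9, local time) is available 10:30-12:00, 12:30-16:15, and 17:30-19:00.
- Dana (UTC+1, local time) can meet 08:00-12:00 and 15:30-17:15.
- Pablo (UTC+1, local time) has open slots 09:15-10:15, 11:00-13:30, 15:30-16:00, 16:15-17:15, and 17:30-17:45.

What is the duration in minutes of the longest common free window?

Sofia → UTC: 01:30–03:00, 03:30–07:15, 08:30–10:00.
Dana → UTC: 07:00–11:00, 14:30–16:15.
Pablo → UTC: 08:15–09:15, 10:00–12:30, 14:30–15:00, 15:15–16:15, 16:30–16:45.
Sofia ∩ Dana: 07:00–07:15, 08:30–10:00.
Sofia ∩ Dana ∩ Pablo: 08:30–09:15.
Single common window of 45 minutes.

45 minutes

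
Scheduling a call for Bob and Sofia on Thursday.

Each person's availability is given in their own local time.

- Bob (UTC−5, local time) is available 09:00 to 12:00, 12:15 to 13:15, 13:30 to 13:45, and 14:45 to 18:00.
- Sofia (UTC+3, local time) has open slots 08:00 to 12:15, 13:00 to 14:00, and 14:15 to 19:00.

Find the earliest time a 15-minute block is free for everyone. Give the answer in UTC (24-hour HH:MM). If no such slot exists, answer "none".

Bob → UTC: 14:00–17:00, 17:15–18:15, 18:30–18:45, 19:45–23:00.
Sofia → UTC: 05:00–09:15, 10:00–11:00, 11:15–16:00.
Bob ∩ Sofia: 14:00–16:00.
Windows ≥ 15 min: 14:00–16:00.
Earliest such window starts at 14:00.

14:00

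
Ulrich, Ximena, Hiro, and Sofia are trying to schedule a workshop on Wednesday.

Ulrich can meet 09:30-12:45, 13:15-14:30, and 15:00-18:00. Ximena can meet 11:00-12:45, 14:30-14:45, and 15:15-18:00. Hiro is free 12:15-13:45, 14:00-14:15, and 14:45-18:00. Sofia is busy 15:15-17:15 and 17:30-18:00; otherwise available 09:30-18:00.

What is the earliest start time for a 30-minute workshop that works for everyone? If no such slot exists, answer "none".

Sofia free within 09:30–18:00: 09:30–15:15, 17:15–17:30.
Ulrich ∩ Ximena: 11:00–12:45, 15:15–18:00.
Ulrich ∩ Ximena ∩ Hiro: 12:15–12:45, 15:15–18:00.
Ulrich ∩ Ximena ∩ Hiro ∩ Sofia: 12:15–12:45, 17:15–17:30.
Windows ≥ 30 min: 12:15–12:45.
Earliest such window starts at 12:15.

12:15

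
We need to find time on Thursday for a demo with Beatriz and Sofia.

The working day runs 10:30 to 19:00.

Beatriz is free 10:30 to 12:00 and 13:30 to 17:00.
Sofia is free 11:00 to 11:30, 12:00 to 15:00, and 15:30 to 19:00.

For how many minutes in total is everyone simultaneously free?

Beatriz ∩ Sofia: 11:00–11:30, 13:30–15:00, 15:30–17:00.
Total common minutes: 30 + 90 + 90 = 210.

210 minutes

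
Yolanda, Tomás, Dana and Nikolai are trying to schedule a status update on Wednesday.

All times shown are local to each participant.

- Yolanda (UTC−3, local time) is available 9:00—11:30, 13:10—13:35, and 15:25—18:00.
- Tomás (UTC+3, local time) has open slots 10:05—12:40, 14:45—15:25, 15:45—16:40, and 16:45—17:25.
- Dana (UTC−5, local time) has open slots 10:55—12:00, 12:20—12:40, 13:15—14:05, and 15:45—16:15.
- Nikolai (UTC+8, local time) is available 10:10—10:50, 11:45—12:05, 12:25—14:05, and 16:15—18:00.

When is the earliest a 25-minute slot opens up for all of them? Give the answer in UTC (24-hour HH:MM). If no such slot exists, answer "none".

Yolanda → UTC: 12:00–14:30, 16:10–16:35, 18:25–21:00.
Tomás → UTC: 07:05–09:40, 11:45–12:25, 12:45–13:40, 13:45–14:25.
Dana → UTC: 15:55–17:00, 17:20–17:40, 18:15–19:05, 20:45–21:15.
Nikolai → UTC: 02:10–02:50, 03:45–04:05, 04:25–06:05, 08:15–10:00.
Yolanda ∩ Tomás: 12:00–12:25, 12:45–13:40, 13:45–14:25.
Yolanda ∩ Tomás ∩ Dana: (none).
Yolanda ∩ Tomás ∩ Dana ∩ Nikolai: (none).
Windows ≥ 25 min: (none).

none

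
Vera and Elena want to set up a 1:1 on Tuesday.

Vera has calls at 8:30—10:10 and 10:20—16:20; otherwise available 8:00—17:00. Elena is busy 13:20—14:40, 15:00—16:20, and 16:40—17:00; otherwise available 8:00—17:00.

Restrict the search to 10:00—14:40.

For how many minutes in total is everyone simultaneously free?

10 minutes

Vera free within 08:00–17:00: 08:00–08:30, 10:10–10:20, 16:20–17:00.
Elena free within 08:00–17:00: 08:00–13:20, 14:40–15:00, 16:20–16:40.
Vera ∩ Elena: 08:00–08:30, 10:10–10:20, 16:20–16:40.
Restricted to 10:00–14:40: 10:10–10:20.
Total common minutes: 10.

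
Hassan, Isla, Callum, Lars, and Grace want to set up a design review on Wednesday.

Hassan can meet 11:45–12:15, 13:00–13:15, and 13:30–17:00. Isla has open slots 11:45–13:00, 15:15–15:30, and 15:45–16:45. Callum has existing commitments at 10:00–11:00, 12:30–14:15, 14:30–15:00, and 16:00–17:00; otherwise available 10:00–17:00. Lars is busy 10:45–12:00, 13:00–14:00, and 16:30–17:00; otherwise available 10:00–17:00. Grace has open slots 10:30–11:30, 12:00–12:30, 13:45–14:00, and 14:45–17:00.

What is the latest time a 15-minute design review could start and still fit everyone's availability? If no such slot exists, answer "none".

Callum free within 10:00–17:00: 11:00–12:30, 14:15–14:30, 15:00–16:00.
Lars free within 10:00–17:00: 10:00–10:45, 12:00–13:00, 14:00–16:30.
Hassan ∩ Isla: 11:45–12:15, 15:15–15:30, 15:45–16:45.
Hassan ∩ Isla ∩ Callum: 11:45–12:15, 15:15–15:30, 15:45–16:00.
Hassan ∩ Isla ∩ Callum ∩ Lars: 12:00–12:15, 15:15–15:30, 15:45–16:00.
Hassan ∩ Isla ∩ Callum ∩ Lars ∩ Grace: 12:00–12:15, 15:15–15:30, 15:45–16:00.
Windows ≥ 15 min: 12:00–12:15, 15:15–15:30, 15:45–16:00.
Latest start in the last window 15:45–16:00 is 16:00 − 15 min = 15:45.

15:45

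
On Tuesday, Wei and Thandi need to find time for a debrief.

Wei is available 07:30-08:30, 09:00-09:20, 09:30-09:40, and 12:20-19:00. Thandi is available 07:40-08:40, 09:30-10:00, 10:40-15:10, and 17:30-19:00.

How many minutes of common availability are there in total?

Wei ∩ Thandi: 07:40–08:30, 09:30–09:40, 12:20–15:10, 17:30–19:00.
Total common minutes: 50 + 10 + 170 + 90 = 320.

320 minutes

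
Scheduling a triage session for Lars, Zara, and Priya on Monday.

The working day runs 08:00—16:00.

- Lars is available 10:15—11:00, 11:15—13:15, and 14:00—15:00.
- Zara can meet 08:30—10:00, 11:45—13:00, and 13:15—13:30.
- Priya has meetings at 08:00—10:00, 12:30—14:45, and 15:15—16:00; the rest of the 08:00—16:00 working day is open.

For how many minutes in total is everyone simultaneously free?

45 minutes

Priya free within 08:00–16:00: 10:00–12:30, 14:45–15:15.
Lars ∩ Zara: 11:45–13:00.
Lars ∩ Zara ∩ Priya: 11:45–12:30.
Total common minutes: 45.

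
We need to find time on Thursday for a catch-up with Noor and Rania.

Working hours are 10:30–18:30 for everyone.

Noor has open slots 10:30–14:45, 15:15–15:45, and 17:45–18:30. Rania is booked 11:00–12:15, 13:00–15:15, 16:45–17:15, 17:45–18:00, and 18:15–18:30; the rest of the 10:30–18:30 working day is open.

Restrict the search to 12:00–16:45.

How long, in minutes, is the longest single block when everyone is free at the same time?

Rania free within 10:30–18:30: 10:30–11:00, 12:15–13:00, 15:15–16:45, 17:15–17:45, 18:00–18:15.
Noor ∩ Rania: 10:30–11:00, 12:15–13:00, 15:15–15:45, 18:00–18:15.
Restricted to 12:00–16:45: 12:15–13:00, 15:15–15:45.
Common window lengths: 45, 30 min; longest is 45.

45 minutes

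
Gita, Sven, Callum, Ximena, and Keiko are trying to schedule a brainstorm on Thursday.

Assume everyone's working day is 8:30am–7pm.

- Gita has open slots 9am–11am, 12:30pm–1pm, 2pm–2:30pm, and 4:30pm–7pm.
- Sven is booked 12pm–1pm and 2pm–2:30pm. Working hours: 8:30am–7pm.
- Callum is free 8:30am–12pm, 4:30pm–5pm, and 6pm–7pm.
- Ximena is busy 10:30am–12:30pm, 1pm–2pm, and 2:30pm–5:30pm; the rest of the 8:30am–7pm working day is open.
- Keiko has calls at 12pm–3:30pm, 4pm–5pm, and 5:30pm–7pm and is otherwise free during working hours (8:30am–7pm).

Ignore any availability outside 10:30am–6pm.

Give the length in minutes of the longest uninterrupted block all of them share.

0 minutes

Sven free within 08:30–19:00: 08:30–12:00, 13:00–14:00, 14:30–19:00.
Ximena free within 08:30–19:00: 08:30–10:30, 12:30–13:00, 14:00–14:30, 17:30–19:00.
Keiko free within 08:30–19:00: 08:30–12:00, 15:30–16:00, 17:00–17:30.
Gita ∩ Sven: 09:00–11:00, 16:30–19:00.
Gita ∩ Sven ∩ Callum: 09:00–11:00, 16:30–17:00, 18:00–19:00.
Gita ∩ Sven ∩ Callum ∩ Ximena: 09:00–10:30, 18:00–19:00.
Gita ∩ Sven ∩ Callum ∩ Ximena ∩ Keiko: 09:00–10:30.
Restricted to 10:30–18:00: (none).
No common window.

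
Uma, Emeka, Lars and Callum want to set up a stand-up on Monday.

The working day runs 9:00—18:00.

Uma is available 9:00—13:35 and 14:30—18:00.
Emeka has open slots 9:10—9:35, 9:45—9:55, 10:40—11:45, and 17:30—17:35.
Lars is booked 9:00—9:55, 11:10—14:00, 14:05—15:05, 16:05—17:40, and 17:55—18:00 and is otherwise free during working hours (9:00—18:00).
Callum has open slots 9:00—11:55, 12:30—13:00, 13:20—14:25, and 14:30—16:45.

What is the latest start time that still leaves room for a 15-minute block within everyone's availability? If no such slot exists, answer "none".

Lars free within 09:00–18:00: 09:55–11:10, 14:00–14:05, 15:05–16:05, 17:40–17:55.
Uma ∩ Emeka: 09:10–09:35, 09:45–09:55, 10:40–11:45, 17:30–17:35.
Uma ∩ Emeka ∩ Lars: 10:40–11:10.
Uma ∩ Emeka ∩ Lars ∩ Callum: 10:40–11:10.
Windows ≥ 15 min: 10:40–11:10.
Latest start in the last window 10:40–11:10 is 11:10 − 15 min = 10:55.

10:55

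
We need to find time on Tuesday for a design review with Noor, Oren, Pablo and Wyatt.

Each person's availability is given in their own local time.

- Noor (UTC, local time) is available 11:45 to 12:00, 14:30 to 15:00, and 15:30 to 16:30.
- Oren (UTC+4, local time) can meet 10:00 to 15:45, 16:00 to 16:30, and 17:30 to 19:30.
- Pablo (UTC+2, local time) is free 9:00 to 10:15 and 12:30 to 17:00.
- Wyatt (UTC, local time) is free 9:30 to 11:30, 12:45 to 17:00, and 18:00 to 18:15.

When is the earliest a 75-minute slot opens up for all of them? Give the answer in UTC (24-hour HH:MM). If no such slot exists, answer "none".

Noor → UTC: 11:45–12:00, 14:30–15:00, 15:30–16:30.
Oren → UTC: 06:00–11:45, 12:00–12:30, 13:30–15:30.
Pablo → UTC: 07:00–08:15, 10:30–15:00.
Wyatt → UTC: 09:30–11:30, 12:45–17:00, 18:00–18:15.
Noor ∩ Oren: 14:30–15:00.
Noor ∩ Oren ∩ Pablo: 14:30–15:00.
Noor ∩ Oren ∩ Pablo ∩ Wyatt: 14:30–15:00.
Windows ≥ 75 min: (none).

none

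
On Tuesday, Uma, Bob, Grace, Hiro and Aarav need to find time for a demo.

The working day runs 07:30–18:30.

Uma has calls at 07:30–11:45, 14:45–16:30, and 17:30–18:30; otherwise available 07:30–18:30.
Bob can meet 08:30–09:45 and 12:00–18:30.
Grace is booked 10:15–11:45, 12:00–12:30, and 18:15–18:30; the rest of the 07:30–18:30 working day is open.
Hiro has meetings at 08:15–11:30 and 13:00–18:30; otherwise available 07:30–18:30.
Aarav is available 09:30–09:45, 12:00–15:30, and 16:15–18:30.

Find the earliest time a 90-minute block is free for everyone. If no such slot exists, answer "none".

none

Uma free within 07:30–18:30: 11:45–14:45, 16:30–17:30.
Grace free within 07:30–18:30: 07:30–10:15, 11:45–12:00, 12:30–18:15.
Hiro free within 07:30–18:30: 07:30–08:15, 11:30–13:00.
Uma ∩ Bob: 12:00–14:45, 16:30–17:30.
Uma ∩ Bob ∩ Grace: 12:30–14:45, 16:30–17:30.
Uma ∩ Bob ∩ Grace ∩ Hiro: 12:30–13:00.
Uma ∩ Bob ∩ Grace ∩ Hiro ∩ Aarav: 12:30–13:00.
Windows ≥ 90 min: (none).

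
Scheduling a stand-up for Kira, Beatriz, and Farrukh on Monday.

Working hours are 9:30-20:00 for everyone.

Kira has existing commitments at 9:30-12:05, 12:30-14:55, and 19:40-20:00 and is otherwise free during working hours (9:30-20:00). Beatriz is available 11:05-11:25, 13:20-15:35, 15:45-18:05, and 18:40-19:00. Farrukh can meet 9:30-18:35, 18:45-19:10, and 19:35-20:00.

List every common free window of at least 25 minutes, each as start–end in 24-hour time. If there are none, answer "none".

14:55–15:35, 15:45–18:05

Kira free within 09:30–20:00: 12:05–12:30, 14:55–19:40.
Kira ∩ Beatriz: 14:55–15:35, 15:45–18:05, 18:40–19:00.
Kira ∩ Beatriz ∩ Farrukh: 14:55–15:35, 15:45–18:05, 18:45–19:00.
Windows ≥ 25 min: 14:55–15:35, 15:45–18:05.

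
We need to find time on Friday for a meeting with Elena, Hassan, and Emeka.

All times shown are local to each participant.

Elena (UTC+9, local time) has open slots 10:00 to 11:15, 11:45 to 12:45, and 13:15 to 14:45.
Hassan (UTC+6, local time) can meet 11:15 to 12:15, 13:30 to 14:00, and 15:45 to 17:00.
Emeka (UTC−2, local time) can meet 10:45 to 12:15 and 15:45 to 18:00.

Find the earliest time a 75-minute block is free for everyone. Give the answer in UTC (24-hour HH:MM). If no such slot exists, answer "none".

Elena → UTC: 01:00–02:15, 02:45–03:45, 04:15–05:45.
Hassan → UTC: 05:15–06:15, 07:30–08:00, 09:45–11:00.
Emeka → UTC: 12:45–14:15, 17:45–20:00.
Elena ∩ Hassan: 05:15–05:45.
Elena ∩ Hassan ∩ Emeka: (none).
Windows ≥ 75 min: (none).

none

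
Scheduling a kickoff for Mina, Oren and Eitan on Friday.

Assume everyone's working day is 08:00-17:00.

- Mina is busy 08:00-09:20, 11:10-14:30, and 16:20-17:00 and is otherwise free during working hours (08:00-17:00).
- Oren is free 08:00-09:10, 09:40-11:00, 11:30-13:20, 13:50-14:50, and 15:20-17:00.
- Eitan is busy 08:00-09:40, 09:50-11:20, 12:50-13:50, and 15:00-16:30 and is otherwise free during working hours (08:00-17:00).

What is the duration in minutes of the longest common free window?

20 minutes

Mina free within 08:00–17:00: 09:20–11:10, 14:30–16:20.
Eitan free within 08:00–17:00: 09:40–09:50, 11:20–12:50, 13:50–15:00, 16:30–17:00.
Mina ∩ Oren: 09:40–11:00, 14:30–14:50, 15:20–16:20.
Mina ∩ Oren ∩ Eitan: 09:40–09:50, 14:30–14:50.
Common window lengths: 10, 20 min; longest is 20.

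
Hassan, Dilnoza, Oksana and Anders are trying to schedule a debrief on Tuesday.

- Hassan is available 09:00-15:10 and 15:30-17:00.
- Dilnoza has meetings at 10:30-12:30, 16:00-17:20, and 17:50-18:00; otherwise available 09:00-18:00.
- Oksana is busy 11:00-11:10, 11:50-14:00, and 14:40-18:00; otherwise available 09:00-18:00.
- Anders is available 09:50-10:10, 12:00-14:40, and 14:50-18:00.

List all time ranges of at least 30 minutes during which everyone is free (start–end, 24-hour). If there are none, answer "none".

Dilnoza free within 09:00–18:00: 09:00–10:30, 12:30–16:00, 17:20–17:50.
Oksana free within 09:00–18:00: 09:00–11:00, 11:10–11:50, 14:00–14:40.
Hassan ∩ Dilnoza: 09:00–10:30, 12:30–15:10, 15:30–16:00.
Hassan ∩ Dilnoza ∩ Oksana: 09:00–10:30, 14:00–14:40.
Hassan ∩ Dilnoza ∩ Oksana ∩ Anders: 09:50–10:10, 14:00–14:40.
Windows ≥ 30 min: 14:00–14:40.

14:00–14:40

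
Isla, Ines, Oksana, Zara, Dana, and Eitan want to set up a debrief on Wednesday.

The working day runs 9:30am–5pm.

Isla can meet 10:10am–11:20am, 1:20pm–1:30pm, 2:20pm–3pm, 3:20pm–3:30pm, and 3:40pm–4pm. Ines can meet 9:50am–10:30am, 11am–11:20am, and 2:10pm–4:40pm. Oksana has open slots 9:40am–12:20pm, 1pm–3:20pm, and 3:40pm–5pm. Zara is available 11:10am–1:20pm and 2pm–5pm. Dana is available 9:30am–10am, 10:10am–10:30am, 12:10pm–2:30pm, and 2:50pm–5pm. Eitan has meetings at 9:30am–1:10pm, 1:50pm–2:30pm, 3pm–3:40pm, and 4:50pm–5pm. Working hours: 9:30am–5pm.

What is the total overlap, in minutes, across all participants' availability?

30 minutes

Eitan free within 09:30–17:00: 13:10–13:50, 14:30–15:00, 15:40–16:50.
Isla ∩ Ines: 10:10–10:30, 11:00–11:20, 14:20–15:00, 15:20–15:30, 15:40–16:00.
Isla ∩ Ines ∩ Oksana: 10:10–10:30, 11:00–11:20, 14:20–15:00, 15:40–16:00.
Isla ∩ Ines ∩ Oksana ∩ Zara: 11:10–11:20, 14:20–15:00, 15:40–16:00.
Isla ∩ Ines ∩ Oksana ∩ Zara ∩ Dana: 14:20–14:30, 14:50–15:00, 15:40–16:00.
Isla ∩ Ines ∩ Oksana ∩ Zara ∩ Dana ∩ Eitan: 14:50–15:00, 15:40–16:00.
Total common minutes: 10 + 20 = 30.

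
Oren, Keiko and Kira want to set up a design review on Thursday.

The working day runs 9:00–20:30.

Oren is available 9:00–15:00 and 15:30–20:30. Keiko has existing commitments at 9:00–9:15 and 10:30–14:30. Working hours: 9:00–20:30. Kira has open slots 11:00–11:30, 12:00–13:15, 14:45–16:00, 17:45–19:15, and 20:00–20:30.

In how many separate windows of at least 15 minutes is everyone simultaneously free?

Keiko free within 09:00–20:30: 09:15–10:30, 14:30–20:30.
Oren ∩ Keiko: 09:15–10:30, 14:30–15:00, 15:30–20:30.
Oren ∩ Keiko ∩ Kira: 14:45–15:00, 15:30–16:00, 17:45–19:15, 20:00–20:30.
Windows ≥ 15 min: 14:45–15:00, 15:30–16:00, 17:45–19:15, 20:00–20:30.
That's 4 windows.

4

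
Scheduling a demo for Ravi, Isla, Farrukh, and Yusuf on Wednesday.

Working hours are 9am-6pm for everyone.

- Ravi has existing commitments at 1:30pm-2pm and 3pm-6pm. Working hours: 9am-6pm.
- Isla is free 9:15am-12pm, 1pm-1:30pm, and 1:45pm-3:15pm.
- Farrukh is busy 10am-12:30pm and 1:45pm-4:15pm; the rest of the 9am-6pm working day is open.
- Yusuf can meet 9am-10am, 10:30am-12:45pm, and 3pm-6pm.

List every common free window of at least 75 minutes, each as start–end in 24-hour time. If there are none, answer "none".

none

Ravi free within 09:00–18:00: 09:00–13:30, 14:00–15:00.
Farrukh free within 09:00–18:00: 09:00–10:00, 12:30–13:45, 16:15–18:00.
Ravi ∩ Isla: 09:15–12:00, 13:00–13:30, 14:00–15:00.
Ravi ∩ Isla ∩ Farrukh: 09:15–10:00, 13:00–13:30.
Ravi ∩ Isla ∩ Farrukh ∩ Yusuf: 09:15–10:00.
Windows ≥ 75 min: (none).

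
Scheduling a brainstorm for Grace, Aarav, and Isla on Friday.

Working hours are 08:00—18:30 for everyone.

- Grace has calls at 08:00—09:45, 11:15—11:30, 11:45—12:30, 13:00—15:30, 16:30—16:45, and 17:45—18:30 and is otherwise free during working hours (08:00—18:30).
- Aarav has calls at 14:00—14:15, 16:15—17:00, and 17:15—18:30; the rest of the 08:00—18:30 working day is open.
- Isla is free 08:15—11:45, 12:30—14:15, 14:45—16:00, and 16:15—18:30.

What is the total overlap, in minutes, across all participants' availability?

Grace free within 08:00–18:30: 09:45–11:15, 11:30–11:45, 12:30–13:00, 15:30–16:30, 16:45–17:45.
Aarav free within 08:00–18:30: 08:00–14:00, 14:15–16:15, 17:00–17:15.
Grace ∩ Aarav: 09:45–11:15, 11:30–11:45, 12:30–13:00, 15:30–16:15, 17:00–17:15.
Grace ∩ Aarav ∩ Isla: 09:45–11:15, 11:30–11:45, 12:30–13:00, 15:30–16:00, 17:00–17:15.
Total common minutes: 90 + 15 + 30 + 30 + 15 = 180.

180 minutes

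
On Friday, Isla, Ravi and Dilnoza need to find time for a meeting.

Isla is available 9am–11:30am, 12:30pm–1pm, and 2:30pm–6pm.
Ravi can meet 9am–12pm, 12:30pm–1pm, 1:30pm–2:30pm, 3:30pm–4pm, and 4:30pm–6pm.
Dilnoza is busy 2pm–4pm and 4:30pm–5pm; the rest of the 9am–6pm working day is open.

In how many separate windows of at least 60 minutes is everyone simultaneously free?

2

Dilnoza free within 09:00–18:00: 09:00–14:00, 16:00–16:30, 17:00–18:00.
Isla ∩ Ravi: 09:00–11:30, 12:30–13:00, 15:30–16:00, 16:30–18:00.
Isla ∩ Ravi ∩ Dilnoza: 09:00–11:30, 12:30–13:00, 17:00–18:00.
Windows ≥ 60 min: 09:00–11:30, 17:00–18:00.
That's 2 windows.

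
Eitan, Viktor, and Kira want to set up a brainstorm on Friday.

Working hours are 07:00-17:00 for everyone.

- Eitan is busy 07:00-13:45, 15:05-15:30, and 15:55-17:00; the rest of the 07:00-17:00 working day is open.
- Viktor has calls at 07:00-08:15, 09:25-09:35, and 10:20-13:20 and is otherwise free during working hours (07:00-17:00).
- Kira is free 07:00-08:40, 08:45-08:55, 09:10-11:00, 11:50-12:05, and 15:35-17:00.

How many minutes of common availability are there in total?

Eitan free within 07:00–17:00: 13:45–15:05, 15:30–15:55.
Viktor free within 07:00–17:00: 08:15–09:25, 09:35–10:20, 13:20–17:00.
Eitan ∩ Viktor: 13:45–15:05, 15:30–15:55.
Eitan ∩ Viktor ∩ Kira: 15:35–15:55.
Total common minutes: 20.

20 minutes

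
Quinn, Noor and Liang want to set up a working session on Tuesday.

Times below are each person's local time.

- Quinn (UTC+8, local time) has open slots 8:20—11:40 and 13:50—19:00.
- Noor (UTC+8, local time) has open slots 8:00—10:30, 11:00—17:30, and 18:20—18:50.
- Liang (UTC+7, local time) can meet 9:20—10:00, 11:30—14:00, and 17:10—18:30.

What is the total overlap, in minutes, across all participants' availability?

Quinn → UTC: 00:20–03:40, 05:50–11:00.
Noor → UTC: 00:00–02:30, 03:00–09:30, 10:20–10:50.
Liang → UTC: 02:20–03:00, 04:30–07:00, 10:10–11:30.
Quinn ∩ Noor: 00:20–02:30, 03:00–03:40, 05:50–09:30, 10:20–10:50.
Quinn ∩ Noor ∩ Liang: 02:20–02:30, 05:50–07:00, 10:20–10:50.
Total common minutes: 10 + 70 + 30 = 110.

110 minutes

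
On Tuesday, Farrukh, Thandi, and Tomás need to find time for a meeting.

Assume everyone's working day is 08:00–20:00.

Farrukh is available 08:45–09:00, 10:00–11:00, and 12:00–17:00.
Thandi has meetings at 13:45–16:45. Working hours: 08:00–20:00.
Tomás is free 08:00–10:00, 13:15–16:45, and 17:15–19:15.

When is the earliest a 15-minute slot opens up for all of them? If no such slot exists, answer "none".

08:45

Thandi free within 08:00–20:00: 08:00–13:45, 16:45–20:00.
Farrukh ∩ Thandi: 08:45–09:00, 10:00–11:00, 12:00–13:45, 16:45–17:00.
Farrukh ∩ Thandi ∩ Tomás: 08:45–09:00, 13:15–13:45.
Windows ≥ 15 min: 08:45–09:00, 13:15–13:45.
Earliest such window starts at 08:45.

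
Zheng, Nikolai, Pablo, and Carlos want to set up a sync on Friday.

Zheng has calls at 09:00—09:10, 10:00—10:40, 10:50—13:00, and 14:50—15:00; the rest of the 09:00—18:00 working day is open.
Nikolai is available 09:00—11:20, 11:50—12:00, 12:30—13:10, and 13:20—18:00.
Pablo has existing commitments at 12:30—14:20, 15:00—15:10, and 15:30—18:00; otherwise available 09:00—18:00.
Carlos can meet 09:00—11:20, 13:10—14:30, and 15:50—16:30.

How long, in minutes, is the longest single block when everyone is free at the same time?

50 minutes

Zheng free within 09:00–18:00: 09:10–10:00, 10:40–10:50, 13:00–14:50, 15:00–18:00.
Pablo free within 09:00–18:00: 09:00–12:30, 14:20–15:00, 15:10–15:30.
Zheng ∩ Nikolai: 09:10–10:00, 10:40–10:50, 13:00–13:10, 13:20–14:50, 15:00–18:00.
Zheng ∩ Nikolai ∩ Pablo: 09:10–10:00, 10:40–10:50, 14:20–14:50, 15:10–15:30.
Zheng ∩ Nikolai ∩ Pablo ∩ Carlos: 09:10–10:00, 10:40–10:50, 14:20–14:30.
Common window lengths: 50, 10, 10 min; longest is 50.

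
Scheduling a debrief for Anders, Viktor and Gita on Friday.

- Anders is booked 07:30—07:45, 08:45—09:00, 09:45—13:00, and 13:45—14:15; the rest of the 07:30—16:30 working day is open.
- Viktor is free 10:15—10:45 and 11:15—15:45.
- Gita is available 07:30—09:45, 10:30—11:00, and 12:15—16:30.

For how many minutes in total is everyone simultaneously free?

Anders free within 07:30–16:30: 07:45–08:45, 09:00–09:45, 13:00–13:45, 14:15–16:30.
Anders ∩ Viktor: 13:00–13:45, 14:15–15:45.
Anders ∩ Viktor ∩ Gita: 13:00–13:45, 14:15–15:45.
Total common minutes: 45 + 90 = 135.

135 minutes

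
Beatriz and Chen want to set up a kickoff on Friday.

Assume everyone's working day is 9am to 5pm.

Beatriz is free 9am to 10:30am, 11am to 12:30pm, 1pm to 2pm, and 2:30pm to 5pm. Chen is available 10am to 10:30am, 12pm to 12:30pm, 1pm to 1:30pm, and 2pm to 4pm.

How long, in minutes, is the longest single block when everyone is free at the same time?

Beatriz ∩ Chen: 10:00–10:30, 12:00–12:30, 13:00–13:30, 14:30–16:00.
Common window lengths: 30, 30, 30, 90 min; longest is 90.

90 minutes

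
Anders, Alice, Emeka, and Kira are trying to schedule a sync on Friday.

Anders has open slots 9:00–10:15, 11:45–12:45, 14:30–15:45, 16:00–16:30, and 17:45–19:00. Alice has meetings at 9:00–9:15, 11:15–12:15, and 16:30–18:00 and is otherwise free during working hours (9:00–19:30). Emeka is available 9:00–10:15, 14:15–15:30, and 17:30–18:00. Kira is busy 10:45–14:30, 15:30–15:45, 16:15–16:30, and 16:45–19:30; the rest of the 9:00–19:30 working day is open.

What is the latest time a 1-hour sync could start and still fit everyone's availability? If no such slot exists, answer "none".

14:30

Alice free within 09:00–19:30: 09:15–11:15, 12:15–16:30, 18:00–19:30.
Kira free within 09:00–19:30: 09:00–10:45, 14:30–15:30, 15:45–16:15, 16:30–16:45.
Anders ∩ Alice: 09:15–10:15, 12:15–12:45, 14:30–15:45, 16:00–16:30, 18:00–19:00.
Anders ∩ Alice ∩ Emeka: 09:15–10:15, 14:30–15:30.
Anders ∩ Alice ∩ Emeka ∩ Kira: 09:15–10:15, 14:30–15:30.
Windows ≥ 60 min: 09:15–10:15, 14:30–15:30.
Latest start in the last window 14:30–15:30 is 15:30 − 60 min = 14:30.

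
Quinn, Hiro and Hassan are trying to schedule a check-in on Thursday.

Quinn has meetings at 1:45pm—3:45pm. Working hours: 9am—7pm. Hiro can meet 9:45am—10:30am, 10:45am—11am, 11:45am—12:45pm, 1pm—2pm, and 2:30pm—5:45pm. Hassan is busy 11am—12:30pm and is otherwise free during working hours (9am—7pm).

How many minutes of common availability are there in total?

240 minutes

Quinn free within 09:00–19:00: 09:00–13:45, 15:45–19:00.
Hassan free within 09:00–19:00: 09:00–11:00, 12:30–19:00.
Quinn ∩ Hiro: 09:45–10:30, 10:45–11:00, 11:45–12:45, 13:00–13:45, 15:45–17:45.
Quinn ∩ Hiro ∩ Hassan: 09:45–10:30, 10:45–11:00, 12:30–12:45, 13:00–13:45, 15:45–17:45.
Total common minutes: 45 + 15 + 15 + 45 + 120 = 240.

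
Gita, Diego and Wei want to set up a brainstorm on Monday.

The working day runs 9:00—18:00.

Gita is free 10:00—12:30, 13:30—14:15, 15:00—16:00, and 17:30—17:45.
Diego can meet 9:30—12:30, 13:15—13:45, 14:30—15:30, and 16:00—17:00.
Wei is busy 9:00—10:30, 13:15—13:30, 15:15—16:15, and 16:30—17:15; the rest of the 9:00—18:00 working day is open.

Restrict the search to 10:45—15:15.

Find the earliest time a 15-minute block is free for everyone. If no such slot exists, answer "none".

10:45

Wei free within 09:00–18:00: 10:30–13:15, 13:30–15:15, 16:15–16:30, 17:15–18:00.
Gita ∩ Diego: 10:00–12:30, 13:30–13:45, 15:00–15:30.
Gita ∩ Diego ∩ Wei: 10:30–12:30, 13:30–13:45, 15:00–15:15.
Restricted to 10:45–15:15: 10:45–12:30, 13:30–13:45, 15:00–15:15.
Windows ≥ 15 min: 10:45–12:30, 13:30–13:45, 15:00–15:15.
Earliest such window starts at 10:45.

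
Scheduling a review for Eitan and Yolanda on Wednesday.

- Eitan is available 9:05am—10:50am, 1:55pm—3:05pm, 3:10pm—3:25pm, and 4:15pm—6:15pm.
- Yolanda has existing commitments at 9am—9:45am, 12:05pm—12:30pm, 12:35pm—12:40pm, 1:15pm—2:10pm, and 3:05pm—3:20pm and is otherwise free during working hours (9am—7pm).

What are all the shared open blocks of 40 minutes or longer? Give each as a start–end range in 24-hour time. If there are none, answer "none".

09:45–10:50, 14:10–15:05, 16:15–18:15

Yolanda free within 09:00–19:00: 09:45–12:05, 12:30–12:35, 12:40–13:15, 14:10–15:05, 15:20–19:00.
Eitan ∩ Yolanda: 09:45–10:50, 14:10–15:05, 15:20–15:25, 16:15–18:15.
Windows ≥ 40 min: 09:45–10:50, 14:10–15:05, 16:15–18:15.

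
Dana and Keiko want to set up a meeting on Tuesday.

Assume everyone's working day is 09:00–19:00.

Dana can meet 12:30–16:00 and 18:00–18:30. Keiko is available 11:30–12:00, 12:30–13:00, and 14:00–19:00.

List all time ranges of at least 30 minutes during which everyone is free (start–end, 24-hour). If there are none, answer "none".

12:30–13:00, 14:00–16:00, 18:00–18:30

Dana ∩ Keiko: 12:30–13:00, 14:00–16:00, 18:00–18:30.
Windows ≥ 30 min: 12:30–13:00, 14:00–16:00, 18:00–18:30.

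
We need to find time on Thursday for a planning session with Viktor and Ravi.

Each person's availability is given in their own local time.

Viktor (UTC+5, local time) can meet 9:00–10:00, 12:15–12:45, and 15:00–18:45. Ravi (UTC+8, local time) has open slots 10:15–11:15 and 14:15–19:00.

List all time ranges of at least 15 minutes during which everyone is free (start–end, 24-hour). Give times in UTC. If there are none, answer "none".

Viktor → UTC: 04:00–05:00, 07:15–07:45, 10:00–13:45.
Ravi → UTC: 02:15–03:15, 06:15–11:00.
Viktor ∩ Ravi: 07:15–07:45, 10:00–11:00.
Windows ≥ 15 min: 07:15–07:45, 10:00–11:00.

07:15–07:45, 10:00–11:00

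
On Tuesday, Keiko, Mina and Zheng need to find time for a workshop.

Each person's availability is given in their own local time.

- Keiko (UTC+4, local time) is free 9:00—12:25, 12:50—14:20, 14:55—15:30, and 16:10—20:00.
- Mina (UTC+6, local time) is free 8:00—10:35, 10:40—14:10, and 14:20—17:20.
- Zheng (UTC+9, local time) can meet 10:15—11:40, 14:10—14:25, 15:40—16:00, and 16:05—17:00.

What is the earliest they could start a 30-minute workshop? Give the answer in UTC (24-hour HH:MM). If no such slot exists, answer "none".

07:05

Keiko → UTC: 05:00–08:25, 08:50–10:20, 10:55–11:30, 12:10–16:00.
Mina → UTC: 02:00–04:35, 04:40–08:10, 08:20–11:20.
Zheng → UTC: 01:15–02:40, 05:10–05:25, 06:40–07:00, 07:05–08:00.
Keiko ∩ Mina: 05:00–08:10, 08:20–08:25, 08:50–10:20, 10:55–11:20.
Keiko ∩ Mina ∩ Zheng: 05:10–05:25, 06:40–07:00, 07:05–08:00.
Windows ≥ 30 min: 07:05–08:00.
Earliest such window starts at 07:05.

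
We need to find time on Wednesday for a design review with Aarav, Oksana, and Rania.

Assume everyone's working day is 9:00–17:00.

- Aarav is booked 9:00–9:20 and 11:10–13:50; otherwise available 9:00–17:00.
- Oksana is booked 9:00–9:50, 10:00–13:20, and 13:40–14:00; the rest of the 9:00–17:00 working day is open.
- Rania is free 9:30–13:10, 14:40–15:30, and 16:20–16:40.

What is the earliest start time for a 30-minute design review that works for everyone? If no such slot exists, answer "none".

Aarav free within 09:00–17:00: 09:20–11:10, 13:50–17:00.
Oksana free within 09:00–17:00: 09:50–10:00, 13:20–13:40, 14:00–17:00.
Aarav ∩ Oksana: 09:50–10:00, 14:00–17:00.
Aarav ∩ Oksana ∩ Rania: 09:50–10:00, 14:40–15:30, 16:20–16:40.
Windows ≥ 30 min: 14:40–15:30.
Earliest such window starts at 14:40.

14:40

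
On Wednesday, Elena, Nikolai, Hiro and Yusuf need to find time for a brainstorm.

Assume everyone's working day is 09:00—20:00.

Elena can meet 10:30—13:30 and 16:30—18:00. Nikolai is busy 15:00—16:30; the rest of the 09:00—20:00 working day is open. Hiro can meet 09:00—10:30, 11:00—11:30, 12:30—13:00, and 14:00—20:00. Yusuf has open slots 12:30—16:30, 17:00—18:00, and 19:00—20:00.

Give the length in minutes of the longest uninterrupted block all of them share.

60 minutes

Nikolai free within 09:00–20:00: 09:00–15:00, 16:30–20:00.
Elena ∩ Nikolai: 10:30–13:30, 16:30–18:00.
Elena ∩ Nikolai ∩ Hiro: 11:00–11:30, 12:30–13:00, 16:30–18:00.
Elena ∩ Nikolai ∩ Hiro ∩ Yusuf: 12:30–13:00, 17:00–18:00.
Common window lengths: 30, 60 min; longest is 60.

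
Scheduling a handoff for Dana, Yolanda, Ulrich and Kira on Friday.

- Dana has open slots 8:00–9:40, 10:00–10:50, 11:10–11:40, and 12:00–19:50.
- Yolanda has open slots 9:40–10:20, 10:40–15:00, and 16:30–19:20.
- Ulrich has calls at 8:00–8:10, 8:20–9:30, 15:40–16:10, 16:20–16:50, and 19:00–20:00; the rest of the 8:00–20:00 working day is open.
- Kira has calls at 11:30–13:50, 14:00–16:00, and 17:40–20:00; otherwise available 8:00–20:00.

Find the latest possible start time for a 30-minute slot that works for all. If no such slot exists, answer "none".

17:10

Ulrich free within 08:00–20:00: 08:10–08:20, 09:30–15:40, 16:10–16:20, 16:50–19:00.
Kira free within 08:00–20:00: 08:00–11:30, 13:50–14:00, 16:00–17:40.
Dana ∩ Yolanda: 10:00–10:20, 10:40–10:50, 11:10–11:40, 12:00–15:00, 16:30–19:20.
Dana ∩ Yolanda ∩ Ulrich: 10:00–10:20, 10:40–10:50, 11:10–11:40, 12:00–15:00, 16:50–19:00.
Dana ∩ Yolanda ∩ Ulrich ∩ Kira: 10:00–10:20, 10:40–10:50, 11:10–11:30, 13:50–14:00, 16:50–17:40.
Windows ≥ 30 min: 16:50–17:40.
Latest start in the last window 16:50–17:40 is 17:40 − 30 min = 17:10.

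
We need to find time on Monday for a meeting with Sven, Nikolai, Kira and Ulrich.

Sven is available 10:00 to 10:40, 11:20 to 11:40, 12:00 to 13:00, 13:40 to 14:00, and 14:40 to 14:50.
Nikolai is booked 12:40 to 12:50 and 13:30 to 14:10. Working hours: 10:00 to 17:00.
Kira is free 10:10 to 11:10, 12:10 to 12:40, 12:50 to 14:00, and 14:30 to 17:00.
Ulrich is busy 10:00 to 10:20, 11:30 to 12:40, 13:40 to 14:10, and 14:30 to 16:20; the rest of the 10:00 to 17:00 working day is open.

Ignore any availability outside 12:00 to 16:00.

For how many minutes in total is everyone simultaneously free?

Nikolai free within 10:00–17:00: 10:00–12:40, 12:50–13:30, 14:10–17:00.
Ulrich free within 10:00–17:00: 10:20–11:30, 12:40–13:40, 14:10–14:30, 16:20–17:00.
Sven ∩ Nikolai: 10:00–10:40, 11:20–11:40, 12:00–12:40, 12:50–13:00, 14:40–14:50.
Sven ∩ Nikolai ∩ Kira: 10:10–10:40, 12:10–12:40, 12:50–13:00, 14:40–14:50.
Sven ∩ Nikolai ∩ Kira ∩ Ulrich: 10:20–10:40, 12:50–13:00.
Restricted to 12:00–16:00: 12:50–13:00.
Total common minutes: 10.

10 minutes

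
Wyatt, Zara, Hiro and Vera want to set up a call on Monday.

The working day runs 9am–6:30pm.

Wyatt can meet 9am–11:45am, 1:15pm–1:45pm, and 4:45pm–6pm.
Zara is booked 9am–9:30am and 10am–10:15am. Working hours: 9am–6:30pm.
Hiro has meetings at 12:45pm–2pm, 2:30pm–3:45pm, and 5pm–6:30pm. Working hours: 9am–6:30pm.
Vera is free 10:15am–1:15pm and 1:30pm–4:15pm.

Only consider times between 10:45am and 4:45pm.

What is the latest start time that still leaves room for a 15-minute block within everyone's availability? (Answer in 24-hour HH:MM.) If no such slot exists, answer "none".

11:30

Zara free within 09:00–18:30: 09:30–10:00, 10:15–18:30.
Hiro free within 09:00–18:30: 09:00–12:45, 14:00–14:30, 15:45–17:00.
Wyatt ∩ Zara: 09:30–10:00, 10:15–11:45, 13:15–13:45, 16:45–18:00.
Wyatt ∩ Zara ∩ Hiro: 09:30–10:00, 10:15–11:45, 16:45–17:00.
Wyatt ∩ Zara ∩ Hiro ∩ Vera: 10:15–11:45.
Restricted to 10:45–16:45: 10:45–11:45.
Windows ≥ 15 min: 10:45–11:45.
Latest start in the last window 10:45–11:45 is 11:45 − 15 min = 11:30.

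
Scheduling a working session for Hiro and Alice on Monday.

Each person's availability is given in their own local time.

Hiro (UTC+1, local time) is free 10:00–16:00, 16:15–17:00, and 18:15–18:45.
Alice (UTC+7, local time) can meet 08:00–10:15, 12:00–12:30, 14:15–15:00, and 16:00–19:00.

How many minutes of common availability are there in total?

Hiro → UTC: 09:00–15:00, 15:15–16:00, 17:15–17:45.
Alice → UTC: 01:00–03:15, 05:00–05:30, 07:15–08:00, 09:00–12:00.
Hiro ∩ Alice: 09:00–12:00.
Total common minutes: 180.

180 minutes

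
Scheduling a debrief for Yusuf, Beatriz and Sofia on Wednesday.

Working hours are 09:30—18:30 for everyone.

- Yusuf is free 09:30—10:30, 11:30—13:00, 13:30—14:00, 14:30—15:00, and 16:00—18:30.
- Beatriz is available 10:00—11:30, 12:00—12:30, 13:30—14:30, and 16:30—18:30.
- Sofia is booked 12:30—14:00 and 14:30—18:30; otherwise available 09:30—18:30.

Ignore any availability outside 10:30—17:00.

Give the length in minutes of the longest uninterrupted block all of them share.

30 minutes

Sofia free within 09:30–18:30: 09:30–12:30, 14:00–14:30.
Yusuf ∩ Beatriz: 10:00–10:30, 12:00–12:30, 13:30–14:00, 16:30–18:30.
Yusuf ∩ Beatriz ∩ Sofia: 10:00–10:30, 12:00–12:30.
Restricted to 10:30–17:00: 12:00–12:30.
Single common window of 30 minutes.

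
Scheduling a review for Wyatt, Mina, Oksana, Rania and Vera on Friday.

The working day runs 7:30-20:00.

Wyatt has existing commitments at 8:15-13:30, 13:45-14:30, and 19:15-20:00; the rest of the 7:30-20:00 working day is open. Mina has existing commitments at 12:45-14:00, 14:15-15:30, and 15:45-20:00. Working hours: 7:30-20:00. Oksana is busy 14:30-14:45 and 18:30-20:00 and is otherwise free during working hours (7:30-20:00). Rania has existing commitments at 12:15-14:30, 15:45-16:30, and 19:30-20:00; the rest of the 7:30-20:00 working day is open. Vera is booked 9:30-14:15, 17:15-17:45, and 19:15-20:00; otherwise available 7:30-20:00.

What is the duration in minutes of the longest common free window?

45 minutes

Wyatt free within 07:30–20:00: 07:30–08:15, 13:30–13:45, 14:30–19:15.
Mina free within 07:30–20:00: 07:30–12:45, 14:00–14:15, 15:30–15:45.
Oksana free within 07:30–20:00: 07:30–14:30, 14:45–18:30.
Rania free within 07:30–20:00: 07:30–12:15, 14:30–15:45, 16:30–19:30.
Vera free within 07:30–20:00: 07:30–09:30, 14:15–17:15, 17:45–19:15.
Wyatt ∩ Mina: 07:30–08:15, 15:30–15:45.
Wyatt ∩ Mina ∩ Oksana: 07:30–08:15, 15:30–15:45.
Wyatt ∩ Mina ∩ Oksana ∩ Rania: 07:30–08:15, 15:30–15:45.
Wyatt ∩ Mina ∩ Oksana ∩ Rania ∩ Vera: 07:30–08:15, 15:30–15:45.
Common window lengths: 45, 15 min; longest is 45.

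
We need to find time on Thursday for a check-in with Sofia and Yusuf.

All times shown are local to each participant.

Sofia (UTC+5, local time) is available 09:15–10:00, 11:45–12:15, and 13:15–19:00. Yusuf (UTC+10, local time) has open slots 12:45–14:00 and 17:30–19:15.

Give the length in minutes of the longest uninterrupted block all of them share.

Sofia → UTC: 04:15–05:00, 06:45–07:15, 08:15–14:00.
Yusuf → UTC: 02:45–04:00, 07:30–09:15.
Sofia ∩ Yusuf: 08:15–09:15.
Single common window of 60 minutes.

60 minutes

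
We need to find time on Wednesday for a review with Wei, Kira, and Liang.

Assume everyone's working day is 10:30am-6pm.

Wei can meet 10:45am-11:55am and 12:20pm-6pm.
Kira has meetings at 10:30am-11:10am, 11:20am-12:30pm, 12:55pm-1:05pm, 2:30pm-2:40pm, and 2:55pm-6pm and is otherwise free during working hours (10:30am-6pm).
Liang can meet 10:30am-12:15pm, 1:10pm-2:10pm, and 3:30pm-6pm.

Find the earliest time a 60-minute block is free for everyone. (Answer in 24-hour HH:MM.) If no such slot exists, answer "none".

13:10

Kira free within 10:30–18:00: 11:10–11:20, 12:30–12:55, 13:05–14:30, 14:40–14:55.
Wei ∩ Kira: 11:10–11:20, 12:30–12:55, 13:05–14:30, 14:40–14:55.
Wei ∩ Kira ∩ Liang: 11:10–11:20, 13:10–14:10.
Windows ≥ 60 min: 13:10–14:10.
Earliest such window starts at 13:10.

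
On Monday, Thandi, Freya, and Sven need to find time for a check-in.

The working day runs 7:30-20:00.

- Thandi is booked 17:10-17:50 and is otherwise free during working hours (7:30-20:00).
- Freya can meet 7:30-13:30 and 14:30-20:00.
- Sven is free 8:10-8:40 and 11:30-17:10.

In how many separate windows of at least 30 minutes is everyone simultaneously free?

Thandi free within 07:30–20:00: 07:30–17:10, 17:50–20:00.
Thandi ∩ Freya: 07:30–13:30, 14:30–17:10, 17:50–20:00.
Thandi ∩ Freya ∩ Sven: 08:10–08:40, 11:30–13:30, 14:30–17:10.
Windows ≥ 30 min: 08:10–08:40, 11:30–13:30, 14:30–17:10.
That's 3 windows.

3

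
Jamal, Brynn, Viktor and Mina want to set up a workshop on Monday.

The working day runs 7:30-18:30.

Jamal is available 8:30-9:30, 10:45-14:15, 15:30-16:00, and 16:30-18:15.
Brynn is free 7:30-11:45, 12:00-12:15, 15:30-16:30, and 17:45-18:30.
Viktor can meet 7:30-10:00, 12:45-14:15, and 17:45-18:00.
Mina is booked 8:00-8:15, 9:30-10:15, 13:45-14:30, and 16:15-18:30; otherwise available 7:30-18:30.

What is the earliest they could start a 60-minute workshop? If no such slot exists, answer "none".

Mina free within 07:30–18:30: 07:30–08:00, 08:15–09:30, 10:15–13:45, 14:30–16:15.
Jamal ∩ Brynn: 08:30–09:30, 10:45–11:45, 12:00–12:15, 15:30–16:00, 17:45–18:15.
Jamal ∩ Brynn ∩ Viktor: 08:30–09:30, 17:45–18:00.
Jamal ∩ Brynn ∩ Viktor ∩ Mina: 08:30–09:30.
Windows ≥ 60 min: 08:30–09:30.
Earliest such window starts at 08:30.

08:30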